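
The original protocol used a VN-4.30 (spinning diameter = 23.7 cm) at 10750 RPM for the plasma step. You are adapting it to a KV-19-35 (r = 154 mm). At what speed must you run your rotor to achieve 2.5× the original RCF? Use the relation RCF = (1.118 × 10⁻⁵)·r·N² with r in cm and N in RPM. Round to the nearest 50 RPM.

Original rotor: r = 23.7 / 2 = 11.85 cm
RCF_original = 1.118 × 10⁻⁵ × 11.85 × (10750)² = 1.118 × 10⁻⁵ × 11.85 × 115,562,500 ≈ 15,310.1 × g
Target RCF = 2.5 × 15,310.1 ≈ 38,275.2 × g
Your rotor: r = 154 mm = 15.4 cm
38,275.2 = 1.118 × 10⁻⁵ × 15.4 × N²
N² = 38,275.2 / (17.2172 × 10⁻⁵) = 222,307,925
N ≈ √222,307,925 ≈ 14,910.0

14900 RPM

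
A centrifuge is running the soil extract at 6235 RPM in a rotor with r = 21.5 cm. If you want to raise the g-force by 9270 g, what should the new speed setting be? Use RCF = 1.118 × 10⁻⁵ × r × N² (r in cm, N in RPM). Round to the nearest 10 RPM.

Current RCF = 1.118 × 10⁻⁵ × 21.5 × (6235)² = 1.118 × 10⁻⁵ × 21.5 × 38,875,225 ≈ 9,344.4 × g
Target RCF = 9,344.4 + 9,270 = 18,614.4 × g
N² = 18,614.4 / (24.037 × 10⁻⁵) = 77,440,612
N ≈ √77,440,612 ≈ 8,800.0

8800 RPM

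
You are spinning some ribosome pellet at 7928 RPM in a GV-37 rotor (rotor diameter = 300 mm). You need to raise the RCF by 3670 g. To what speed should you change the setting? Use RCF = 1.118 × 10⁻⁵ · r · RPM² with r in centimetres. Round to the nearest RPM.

r = 300 mm / 2 = 150 mm = 15 cm
Current RCF = 1.118 × 10⁻⁵ × 15 × (7928)² = 1.118 × 10⁻⁵ × 15 × 62,853,184 ≈ 10,540.5 × g
Target RCF = 10,540.5 + 3,670 = 14,210.5 × g
N² = 14,210.5 / (16.77 × 10⁻⁵) = 84,737,627
N ≈ √84,737,627 ≈ 9,205.3

N₂ ≈ 9205 RPM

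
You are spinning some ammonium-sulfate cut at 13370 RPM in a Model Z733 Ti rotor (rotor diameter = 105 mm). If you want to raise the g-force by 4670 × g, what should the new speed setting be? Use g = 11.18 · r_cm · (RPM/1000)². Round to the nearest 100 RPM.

r = 105 mm / 2 = 52.5 mm = 5.25 cm
Current RCF = 11.18 × 5.25 × (13.37)² = 11.18 × 5.25 × 178.7569 ≈ 10,492.1 × g
Target RCF = 10,492.1 + 4,670 = 15,162.1 × g
(N/1000)² = 15,162.1 / 58.695 = 258.3201
N = 1000 × √258.3201 ≈ 16,072.3

≈ 16100 RPM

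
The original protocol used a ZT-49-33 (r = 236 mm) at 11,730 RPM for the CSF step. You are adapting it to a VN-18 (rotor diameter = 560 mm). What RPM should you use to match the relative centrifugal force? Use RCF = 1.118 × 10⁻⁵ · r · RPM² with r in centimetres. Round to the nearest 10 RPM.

Original rotor: r = 236 mm = 23.6 cm
RCF = 1.118 × 10⁻⁵ × r × N²
RCF_original = 1.118 × 10⁻⁵ × 23.6 × (11730)² = 1.118 × 10⁻⁵ × 23.6 × 137,592,900 ≈ 36,303.6 × g
Your rotor: r = 560 mm / 2 = 280 mm = 28 cm
36,303.6 = 1.118 × 10⁻⁵ × 28 × N²
N² = 36,303.6 / (31.304 × 10⁻⁵) = 115,971,122
N ≈ √115,971,122 ≈ 10,769.0

≈ 10770 RPM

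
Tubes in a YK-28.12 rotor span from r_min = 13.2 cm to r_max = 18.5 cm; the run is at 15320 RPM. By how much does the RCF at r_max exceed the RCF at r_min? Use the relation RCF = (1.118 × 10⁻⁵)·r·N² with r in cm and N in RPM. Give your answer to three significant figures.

13900 × g

RCF_max = 1.118 × 10⁻⁵ × 18.5 × (15320)² = 1.118 × 10⁻⁵ × 18.5 × 234,702,400 ≈ 48,543.5 × g
RCF_min = 1.118 × 10⁻⁵ × 13.2 × (15320)² = 1.118 × 10⁻⁵ × 13.2 × 234,702,400 ≈ 34,636.4 × g
ΔRCF = 48,543.5 − 34,636.4 = 13,907.1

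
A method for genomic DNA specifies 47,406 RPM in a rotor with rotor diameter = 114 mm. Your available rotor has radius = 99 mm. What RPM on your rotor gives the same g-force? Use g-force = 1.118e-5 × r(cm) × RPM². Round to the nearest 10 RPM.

Original rotor: r = 114 mm / 2 = 57 mm = 5.7 cm
RCF = 1.118 × 10⁻⁵ × r × N²
RCF_original = 1.118 × 10⁻⁵ × 5.7 × (47406)² = 1.118 × 10⁻⁵ × 5.7 × 2,247,328,836 ≈ 143,213.3 × g
Your rotor: r = 99 mm = 9.9 cm
143,213.3 = 1.118 × 10⁻⁵ × 9.9 × N²
N² = 143,213.3 / (11.0682 × 10⁻⁵) = 1,293,916,807
N ≈ √1,293,916,807 ≈ 35,971.1

35970 RPM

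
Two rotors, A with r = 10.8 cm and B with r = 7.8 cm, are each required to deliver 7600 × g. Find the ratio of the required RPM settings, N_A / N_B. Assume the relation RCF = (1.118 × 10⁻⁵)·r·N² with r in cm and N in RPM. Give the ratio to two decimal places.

0.85

At fixed RCF, N ∝ 1/√r, so N_A/N_B = √(r_B/r_A) = √(7.8/10.8) = √0.722222 = 0.8498.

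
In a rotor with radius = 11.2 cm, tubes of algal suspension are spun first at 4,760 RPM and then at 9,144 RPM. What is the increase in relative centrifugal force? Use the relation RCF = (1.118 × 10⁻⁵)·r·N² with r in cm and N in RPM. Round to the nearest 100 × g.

RCF₁ = 1.118 × 10⁻⁵ × 11.2 × (4760)² = 1.118 × 10⁻⁵ × 11.2 × 22,657,600 ≈ 2,837.1 × g
RCF₂ = 1.118 × 10⁻⁵ × 11.2 × (9144)² = 1.118 × 10⁻⁵ × 11.2 × 83,612,736 ≈ 10,469.7 × g
Increase = 10,469.7 − 2,837.1 = 7,632.6

≈ 7600 g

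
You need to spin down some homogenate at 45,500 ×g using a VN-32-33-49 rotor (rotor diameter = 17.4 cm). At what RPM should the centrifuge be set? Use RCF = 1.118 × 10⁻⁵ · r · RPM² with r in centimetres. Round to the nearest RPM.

r = 17.4 / 2 = 8.7 cm
45,500 = 1.118 × 10⁻⁵ × 8.7 × N²
N² = 45,500 / (9.7266 × 10⁻⁵) = 467,789,361
N ≈ √467,789,361 ≈ 21,628.4

≈ 21628 RPM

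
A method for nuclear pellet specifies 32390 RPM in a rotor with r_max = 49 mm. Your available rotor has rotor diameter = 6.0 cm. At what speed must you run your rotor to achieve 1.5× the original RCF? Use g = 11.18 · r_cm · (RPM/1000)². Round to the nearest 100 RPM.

Original rotor: r = 49 mm = 4.9 cm
RCF_original = 11.18 × 4.9 × (32.39)² = 11.18 × 4.9 × 1,049.1121 ≈ 57,472.5 × g
Target RCF = 1.5 × 57,472.5 ≈ 86,208.8 × g
Your rotor: r = 6.0 / 2 = 3 cm
86,208.8 = 11.18 × 3 × (N/1000)²
(N/1000)² = 86,208.8 / 33.54 = 2570.328
N = 1000 × √2570.328 ≈ 50,698.4

≈ 50700 RPM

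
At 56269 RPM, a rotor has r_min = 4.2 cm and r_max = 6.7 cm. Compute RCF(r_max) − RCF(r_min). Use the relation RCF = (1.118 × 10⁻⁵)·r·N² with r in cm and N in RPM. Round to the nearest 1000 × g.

RCF_max = 1.118 × 10⁻⁵ × 6.7 × (56269)² = 1.118 × 10⁻⁵ × 6.7 × 3,166,200,361 ≈ 237,167.4 × g
RCF_min = 1.118 × 10⁻⁵ × 4.2 × (56269)² = 1.118 × 10⁻⁵ × 4.2 × 3,166,200,361 ≈ 148,672.1 × g
ΔRCF = 237,167.4 − 148,672.1 = 88,495.3

ΔRCF ≈ 88000 x g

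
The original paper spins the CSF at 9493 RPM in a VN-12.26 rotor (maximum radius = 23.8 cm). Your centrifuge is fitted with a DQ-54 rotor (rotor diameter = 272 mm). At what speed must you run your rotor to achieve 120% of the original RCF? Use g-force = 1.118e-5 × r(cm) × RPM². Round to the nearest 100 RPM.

RCF_original = 1.118 × 10⁻⁵ × 23.8 × (9493)² = 1.118 × 10⁻⁵ × 23.8 × 90,117,049 ≈ 23,978.7 × g
Target RCF = 1.2 × 23,978.7 ≈ 28,774.4 × g
Your rotor: r = 272 mm / 2 = 136 mm = 13.6 cm
28,774.4 = 1.118 × 10⁻⁵ × 13.6 × N²
N² = 28,774.4 / (15.2048 × 10⁻⁵) = 189,245,501
N ≈ √189,245,501 ≈ 13,756.7

≈ 13800 RPM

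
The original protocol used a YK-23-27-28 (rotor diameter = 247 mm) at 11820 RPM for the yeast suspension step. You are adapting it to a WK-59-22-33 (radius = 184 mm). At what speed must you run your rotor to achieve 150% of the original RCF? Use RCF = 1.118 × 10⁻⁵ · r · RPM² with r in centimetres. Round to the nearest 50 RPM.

11850 RPM

Original rotor: r = 247 mm / 2 = 123.5 mm = 12.35 cm
RCF_original = 1.118 × 10⁻⁵ × 12.35 × (11820)² = 1.118 × 10⁻⁵ × 12.35 × 139,712,400 ≈ 19,290.5 × g
Target RCF = 1.5 × 19,290.5 ≈ 28,935.8 × g
Your rotor: r = 184 mm = 18.4 cm
28,935.8 = 1.118 × 10⁻⁵ × 18.4 × N²
N² = 28,935.8 / (20.5712 × 10⁻⁵) = 140,661,702
N ≈ √140,661,702 ≈ 11,860.1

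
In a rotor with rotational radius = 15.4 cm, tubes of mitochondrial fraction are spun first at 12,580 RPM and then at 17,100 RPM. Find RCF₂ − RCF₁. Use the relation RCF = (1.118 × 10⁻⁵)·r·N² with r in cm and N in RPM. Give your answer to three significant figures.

≈ 23100 ×g

RCF₁ = 1.118 × 10⁻⁵ × 15.4 × (12580)² = 1.118 × 10⁻⁵ × 15.4 × 158,256,400 ≈ 27,247.3 × g
RCF₂ = 1.118 × 10⁻⁵ × 15.4 × (17100)² = 1.118 × 10⁻⁵ × 15.4 × 292,410,000 ≈ 50,344.8 × g
Increase = 50,344.8 − 27,247.3 = 23,097.5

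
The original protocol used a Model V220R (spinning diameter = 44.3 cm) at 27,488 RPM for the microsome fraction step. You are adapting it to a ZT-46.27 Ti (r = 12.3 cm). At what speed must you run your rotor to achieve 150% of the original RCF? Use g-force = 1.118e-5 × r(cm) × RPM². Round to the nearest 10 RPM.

≈ 45180 RPM

Original rotor: r = 44.3 / 2 = 22.15 cm
RCF_original = 1.118 × 10⁻⁵ × 22.15 × (27488)² = 1.118 × 10⁻⁵ × 22.15 × 755,590,144 ≈ 187,112.1 × g
Target RCF = 1.5 × 187,112.1 ≈ 280,668.2 × g
280,668.2 = 1.118 × 10⁻⁵ × 12.3 × N²
N² = 280,668.2 / (13.7514 × 10⁻⁵) = 2,041,015,460
N ≈ √2,041,015,460 ≈ 45,177.6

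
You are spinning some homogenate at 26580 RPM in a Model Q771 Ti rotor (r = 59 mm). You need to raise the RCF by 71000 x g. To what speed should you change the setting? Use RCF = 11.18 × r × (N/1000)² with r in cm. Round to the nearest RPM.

r = 59 mm = 5.9 cm
Current RCF = 11.18 × 5.9 × (26.58)² = 11.18 × 5.9 × 706.4964 ≈ 46,601.9 × g
Target RCF = 46,601.9 + 71,000 = 117,601.9 × g
(N/1000)² = 117,601.9 / 65.962 = 1782.873
N = 1000 × √1782.873 ≈ 42,224.1

N₂ ≈ 42224 RPM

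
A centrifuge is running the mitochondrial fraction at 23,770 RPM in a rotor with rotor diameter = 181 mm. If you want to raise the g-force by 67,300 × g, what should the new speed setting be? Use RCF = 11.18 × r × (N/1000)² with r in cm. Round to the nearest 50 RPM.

N₂ ≈ 35050 RPM

r = 181 mm / 2 = 90.5 mm = 9.05 cm
Current RCF = 11.18 × 9.05 × (23.77)² = 11.18 × 9.05 × 565.0129 ≈ 57,167.4 × g
Target RCF = 57,167.4 + 67,300 = 124,467.4 × g
(N/1000)² = 124,467.4 / 101.179 = 1230.17
N = 1000 × √1230.17 ≈ 35,073.8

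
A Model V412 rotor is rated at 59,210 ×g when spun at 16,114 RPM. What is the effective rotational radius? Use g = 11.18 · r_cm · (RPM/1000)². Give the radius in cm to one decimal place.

59210 = 11.18 × r × (16.114)²
r = 59210 / (11.18 × 259.660996) = 59210 / 2903.01 ≈ 20.396 cm

≈ 20.4 cm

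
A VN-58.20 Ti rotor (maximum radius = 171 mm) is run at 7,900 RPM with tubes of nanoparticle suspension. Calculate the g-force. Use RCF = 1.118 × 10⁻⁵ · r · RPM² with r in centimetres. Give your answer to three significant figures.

r = 171 mm = 17.1 cm
RCF = 1.118 × 10⁻⁵ × r × N²
RCF = 1.118 × 10⁻⁵ × 17.1 × (7900)² = 1.118 × 10⁻⁵ × 17.1 × 62,410,000 ≈ 11,931.4 × g

11900 g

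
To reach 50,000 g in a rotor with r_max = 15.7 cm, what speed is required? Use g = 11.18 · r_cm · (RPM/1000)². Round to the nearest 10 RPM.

50,000 = 11.18 × 15.7 × (N/1000)²
(N/1000)² = 50,000 / 175.526 = 284.8581
N = 1000 × √284.8581 ≈ 16,877.7

≈ 16880 RPM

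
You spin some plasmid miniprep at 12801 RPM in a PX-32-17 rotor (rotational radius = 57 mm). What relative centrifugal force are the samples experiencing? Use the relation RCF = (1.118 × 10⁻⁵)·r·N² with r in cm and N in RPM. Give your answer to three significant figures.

≈ 10400 ×g

r = 57 mm = 5.7 cm
RCF = 1.118 × 10⁻⁵ × 5.7 × (12801)² = 1.118 × 10⁻⁵ × 5.7 × 163,865,601 ≈ 10,442.5 × g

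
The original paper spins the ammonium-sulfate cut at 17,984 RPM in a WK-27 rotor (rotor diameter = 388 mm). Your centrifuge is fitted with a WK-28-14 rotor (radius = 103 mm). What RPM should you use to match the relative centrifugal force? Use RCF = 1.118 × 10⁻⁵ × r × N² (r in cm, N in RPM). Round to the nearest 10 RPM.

Original rotor: r = 388 mm / 2 = 194 mm = 19.4 cm
RCF_original = 1.118 × 10⁻⁵ × 19.4 × (17984)² = 1.118 × 10⁻⁵ × 19.4 × 323,424,256 ≈ 70,148.1 × g
Your rotor: r = 103 mm = 10.3 cm
70,148.1 = 1.118 × 10⁻⁵ × 10.3 × N²
N² = 70,148.1 / (11.5154 × 10⁻⁵) = 609,167,723
N ≈ √609,167,723 ≈ 24,681.3

24680 RPM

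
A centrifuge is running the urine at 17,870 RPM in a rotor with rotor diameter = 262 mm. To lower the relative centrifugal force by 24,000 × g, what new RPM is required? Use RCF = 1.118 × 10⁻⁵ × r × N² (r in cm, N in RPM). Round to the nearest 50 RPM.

N₂ ≈ 12450 RPM

r = 262 mm / 2 = 131 mm = 13.1 cm
Current RCF = 1.118 × 10⁻⁵ × 13.1 × (17870)² = 1.118 × 10⁻⁵ × 13.1 × 319,336,900 ≈ 46,769.4 × g
Target RCF = 46,769.4 − 24,000 = 22,769.4 × g
N² = 22,769.4 / (14.6458 × 10⁻⁵) = 155,467,096
N ≈ √155,467,096 ≈ 12,468.6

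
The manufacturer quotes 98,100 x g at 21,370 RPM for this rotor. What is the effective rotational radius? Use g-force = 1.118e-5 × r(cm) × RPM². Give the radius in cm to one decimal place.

19.2 cm

98100 = 1.118 × 10⁻⁵ × r × (21370)²
r = 98100 / (1.118 × 10⁻⁵ × 456,676,900) = 98100 / 5105.648 ≈ 19.214 cm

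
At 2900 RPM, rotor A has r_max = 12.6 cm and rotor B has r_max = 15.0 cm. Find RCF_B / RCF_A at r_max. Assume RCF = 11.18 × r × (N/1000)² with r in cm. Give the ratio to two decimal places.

1.19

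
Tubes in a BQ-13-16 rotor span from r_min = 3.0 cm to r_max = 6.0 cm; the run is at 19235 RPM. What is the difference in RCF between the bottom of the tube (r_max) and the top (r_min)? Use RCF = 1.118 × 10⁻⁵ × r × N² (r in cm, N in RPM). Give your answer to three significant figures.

ΔRCF = 1.118 × 10⁻⁵ × (r_max − r_min) × N² = 1.118 × 10⁻⁵ × 3.0 × 369,985,225 ≈ 12,409.3

12400 g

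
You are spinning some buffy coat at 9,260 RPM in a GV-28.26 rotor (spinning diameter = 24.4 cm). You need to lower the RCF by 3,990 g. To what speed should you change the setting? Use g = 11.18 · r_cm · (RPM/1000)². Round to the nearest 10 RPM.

≈ 7520 RPM

r = 24.4 / 2 = 12.2 cm
Current RCF = 11.18 × 12.2 × (9.26)² = 11.18 × 12.2 × 85.7476 ≈ 11,695.6 × g
Target RCF = 11,695.6 − 3,990 = 7,705.6 × g
(N/1000)² = 7,705.6 / 136.396 = 56.49433
N = 1000 × √56.49433 ≈ 7,516.3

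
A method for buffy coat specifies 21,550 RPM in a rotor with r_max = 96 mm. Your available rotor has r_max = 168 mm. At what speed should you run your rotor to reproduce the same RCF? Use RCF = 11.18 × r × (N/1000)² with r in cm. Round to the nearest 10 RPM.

≈ 16290 RPM

Original rotor: r = 96 mm = 9.6 cm
RCF = 11.18 × r × (N/1000)²
RCF_original = 11.18 × 9.6 × (21.55)² = 11.18 × 9.6 × 464.4025 ≈ 49,843.4 × g
Your rotor: r = 168 mm = 16.8 cm
49,843.4 = 11.18 × 16.8 × (N/1000)²
(N/1000)² = 49,843.4 / 187.824 = 265.3729
N = 1000 × √265.3729 ≈ 16,290.3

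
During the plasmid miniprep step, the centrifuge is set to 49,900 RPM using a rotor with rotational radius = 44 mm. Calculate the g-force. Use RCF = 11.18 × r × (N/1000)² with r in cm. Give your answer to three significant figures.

r = 44 mm = 4.4 cm
RCF = 11.18 × r × (N/1000)²
RCF = 11.18 × 4.4 × (49.9)² = 11.18 × 4.4 × 2,490.01 ≈ 122,488.6 × g

≈ 122000 g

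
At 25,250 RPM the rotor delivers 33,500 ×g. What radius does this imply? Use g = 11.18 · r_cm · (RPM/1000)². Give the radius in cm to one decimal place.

33500 = 11.18 × r × (25.25)²
r = 33500 / (11.18 × 637.5625) = 33500 / 7127.949 ≈ 4.700 cm

r ≈ 4.7 cm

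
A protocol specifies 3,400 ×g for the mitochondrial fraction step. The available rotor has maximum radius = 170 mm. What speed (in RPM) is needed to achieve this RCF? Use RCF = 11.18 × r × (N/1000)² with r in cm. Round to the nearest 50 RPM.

r = 170 mm = 17.0 cm
3,400 = 11.18 × 17 × (N/1000)²
(N/1000)² = 3,400 / 190.06 = 17.88909
N = 1000 × √17.88909 ≈ 4,229.5

≈ 4250 RPM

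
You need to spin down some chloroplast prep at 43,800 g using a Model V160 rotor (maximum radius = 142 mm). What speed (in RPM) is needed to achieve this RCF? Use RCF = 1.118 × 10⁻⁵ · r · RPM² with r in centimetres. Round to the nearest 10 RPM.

r = 142 mm = 14.2 cm
43,800 = 1.118 × 10⁻⁵ × 14.2 × N²
N² = 43,800 / (15.8756 × 10⁻⁵) = 275,895,084
N ≈ √275,895,084 ≈ 16,610.1

≈ 16610 RPM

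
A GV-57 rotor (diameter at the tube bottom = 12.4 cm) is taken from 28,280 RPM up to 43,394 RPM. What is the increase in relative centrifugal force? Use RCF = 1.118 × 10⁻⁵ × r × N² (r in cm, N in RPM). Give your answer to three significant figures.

≈ 75100 x g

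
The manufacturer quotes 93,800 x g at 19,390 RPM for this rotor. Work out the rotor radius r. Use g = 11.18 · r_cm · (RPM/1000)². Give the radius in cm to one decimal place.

93800 = 11.18 × r × (19.39)²
r = 93800 / (11.18 × 375.9721) = 93800 / 4203.368 ≈ 22.315 cm

≈ 22.3 cm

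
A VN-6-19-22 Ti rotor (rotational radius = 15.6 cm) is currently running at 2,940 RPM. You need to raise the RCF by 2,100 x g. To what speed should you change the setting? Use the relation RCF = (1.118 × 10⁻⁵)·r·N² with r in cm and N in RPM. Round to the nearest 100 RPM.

Current RCF = 1.118 × 10⁻⁵ × 15.6 × (2940)² = 1.118 × 10⁻⁵ × 15.6 × 8,643,600 ≈ 1,507.5 × g
Target RCF = 1,507.5 + 2,100 = 3,607.5 × g
N² = 3,607.5 / (17.4408 × 10⁻⁵) = 20,684,258
N ≈ √20,684,258 ≈ 4,548.0

N₂ ≈ 4500 RPM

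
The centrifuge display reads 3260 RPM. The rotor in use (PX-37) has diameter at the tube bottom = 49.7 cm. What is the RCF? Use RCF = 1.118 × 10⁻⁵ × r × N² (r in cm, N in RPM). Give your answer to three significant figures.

≈ 2950 g

r = 49.7 / 2 = 24.85 cm
RCF = 1.118 × 10⁻⁵ × 24.85 × (3260)² = 1.118 × 10⁻⁵ × 24.85 × 10,627,600 ≈ 2,952.6 × g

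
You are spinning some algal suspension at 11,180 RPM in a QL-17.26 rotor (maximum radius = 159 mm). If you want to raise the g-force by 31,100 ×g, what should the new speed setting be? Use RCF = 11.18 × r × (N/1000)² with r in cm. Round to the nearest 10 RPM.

r = 159 mm = 15.9 cm
Current RCF = 11.18 × 15.9 × (11.18)² = 11.18 × 15.9 × 124.9924 ≈ 22,218.9 × g
Target RCF = 22,218.9 + 31,100 = 53,318.9 × g
(N/1000)² = 53,318.9 / 177.762 = 299.9454
N = 1000 × √299.9454 ≈ 17,318.9

N₂ ≈ 17320 RPM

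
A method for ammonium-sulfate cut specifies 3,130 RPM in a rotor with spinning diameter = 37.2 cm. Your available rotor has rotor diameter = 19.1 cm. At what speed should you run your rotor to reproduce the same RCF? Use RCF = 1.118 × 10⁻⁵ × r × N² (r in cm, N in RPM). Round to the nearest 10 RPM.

4370 RPM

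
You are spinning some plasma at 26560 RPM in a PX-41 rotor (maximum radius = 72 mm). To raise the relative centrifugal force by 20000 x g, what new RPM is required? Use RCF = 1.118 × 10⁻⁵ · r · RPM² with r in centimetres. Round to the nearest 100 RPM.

r = 72 mm = 7.2 cm
Current RCF = 1.118 × 10⁻⁵ × 7.2 × (26560)² = 1.118 × 10⁻⁵ × 7.2 × 705,433,600 ≈ 56,784.6 × g
Target RCF = 56,784.6 + 20,000 = 76,784.6 × g
N² = 76,784.6 / (8.0496 × 10⁻⁵) = 953,893,361
N ≈ √953,893,361 ≈ 30,885.2

≈ 30900 RPM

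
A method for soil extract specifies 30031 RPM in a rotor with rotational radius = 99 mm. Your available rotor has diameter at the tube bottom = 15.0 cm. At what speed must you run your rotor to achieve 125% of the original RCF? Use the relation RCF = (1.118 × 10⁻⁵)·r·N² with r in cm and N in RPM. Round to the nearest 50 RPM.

Original rotor: r = 99 mm = 9.9 cm
RCF_original = 1.118 × 10⁻⁵ × 9.9 × (30031)² = 1.118 × 10⁻⁵ × 9.9 × 901,860,961 ≈ 99,819.8 × g
Target RCF = 1.25 × 99,819.8 ≈ 124,774.8 × g
Your rotor: r = 15.0 / 2 = 7.5 cm
124,774.8 = 1.118 × 10⁻⁵ × 7.5 × N²
N² = 124,774.8 / (8.385 × 10⁻⁵) = 1,488,071,556
N ≈ √1,488,071,556 ≈ 38,575.5

38600 RPM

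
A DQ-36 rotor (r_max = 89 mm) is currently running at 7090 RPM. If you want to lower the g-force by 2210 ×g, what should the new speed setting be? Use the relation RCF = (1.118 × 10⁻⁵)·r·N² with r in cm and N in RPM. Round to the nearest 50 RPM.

N₂ ≈ 5300 RPM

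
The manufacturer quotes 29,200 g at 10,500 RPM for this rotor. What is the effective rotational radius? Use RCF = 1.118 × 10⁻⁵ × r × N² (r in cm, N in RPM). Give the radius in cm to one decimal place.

29200 = 1.118 × 10⁻⁵ × r × (10500)²
r = 29200 / (1.118 × 10⁻⁵ × 110,250,000) = 29200 / 1232.595 ≈ 23.690 cm

23.7 cm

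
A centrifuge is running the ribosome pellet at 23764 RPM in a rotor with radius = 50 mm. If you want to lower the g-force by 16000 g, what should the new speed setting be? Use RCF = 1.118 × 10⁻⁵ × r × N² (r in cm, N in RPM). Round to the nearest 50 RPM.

N₂ ≈ 16700 RPM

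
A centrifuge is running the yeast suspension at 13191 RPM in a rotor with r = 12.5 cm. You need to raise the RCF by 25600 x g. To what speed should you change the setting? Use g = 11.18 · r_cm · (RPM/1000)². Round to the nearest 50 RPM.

Current RCF = 11.18 × 12.5 × (13.191)² = 11.18 × 12.5 × 174.002481 ≈ 24,316.8 × g
Target RCF = 24,316.8 + 25,600 = 49,916.8 × g
(N/1000)² = 49,916.8 / 139.75 = 357.1864
N = 1000 × √357.1864 ≈ 18,899.4

18900 RPM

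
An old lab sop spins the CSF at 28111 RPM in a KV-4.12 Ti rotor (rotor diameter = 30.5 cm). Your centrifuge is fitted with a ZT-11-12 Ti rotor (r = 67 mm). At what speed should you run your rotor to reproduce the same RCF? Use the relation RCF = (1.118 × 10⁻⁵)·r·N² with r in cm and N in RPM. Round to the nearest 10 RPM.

Original rotor: r = 30.5 / 2 = 15.25 cm
RCF_original = 1.118 × 10⁻⁵ × 15.25 × (28111)² = 1.118 × 10⁻⁵ × 15.25 × 790,228,321 ≈ 134,730 × g
Your rotor: r = 67 mm = 6.7 cm
134,730 = 1.118 × 10⁻⁵ × 6.7 × N²
N² = 134,730 / (7.4906 × 10⁻⁵) = 1,798,654,313
N ≈ √1,798,654,313 ≈ 42,410.5

≈ 42410 RPM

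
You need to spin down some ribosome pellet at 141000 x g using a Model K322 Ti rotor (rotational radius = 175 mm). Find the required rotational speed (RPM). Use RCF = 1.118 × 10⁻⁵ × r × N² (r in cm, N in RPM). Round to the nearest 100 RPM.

≈ 26800 RPM

r = 175 mm = 17.5 cm
141,000 = 1.118 × 10⁻⁵ × 17.5 × N²
N² = 141,000 / (19.565 × 10⁻⁵) = 720,674,674
N ≈ √720,674,674 ≈ 26,845.4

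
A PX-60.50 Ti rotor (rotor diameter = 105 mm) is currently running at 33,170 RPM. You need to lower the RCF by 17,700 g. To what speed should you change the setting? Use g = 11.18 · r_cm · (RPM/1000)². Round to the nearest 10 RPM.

≈ 28260 RPM

r = 105 mm / 2 = 52.5 mm = 5.25 cm
Current RCF = 11.18 × 5.25 × (33.17)² = 11.18 × 5.25 × 1,100.2489 ≈ 64,579.1 × g
Target RCF = 64,579.1 − 17,700 = 46,879.1 × g
(N/1000)² = 46,879.1 / 58.695 = 798.6898
N = 1000 × √798.6898 ≈ 28,261.1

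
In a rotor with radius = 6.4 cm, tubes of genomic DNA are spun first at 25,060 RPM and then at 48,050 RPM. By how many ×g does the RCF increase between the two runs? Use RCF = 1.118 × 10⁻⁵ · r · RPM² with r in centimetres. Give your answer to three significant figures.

120000 ×g

RCF₁ = 1.118 × 10⁻⁵ × 6.4 × (25060)² = 1.118 × 10⁻⁵ × 6.4 × 628,003,600 ≈ 44,934.9 × g
RCF₂ = 1.118 × 10⁻⁵ × 6.4 × (48050)² = 1.118 × 10⁻⁵ × 6.4 × 2,308,802,500 ≈ 165,199.4 × g
Increase = 165,199.4 − 44,934.9 = 120,264.5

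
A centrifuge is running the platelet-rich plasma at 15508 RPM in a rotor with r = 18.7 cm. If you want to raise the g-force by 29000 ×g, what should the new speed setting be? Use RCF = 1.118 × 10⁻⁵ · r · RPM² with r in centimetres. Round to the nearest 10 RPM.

N₂ ≈ 19470 RPM

Current RCF = 1.118 × 10⁻⁵ × 18.7 × (15508)² = 1.118 × 10⁻⁵ × 18.7 × 240,498,064 ≈ 50,280 × g
Target RCF = 50,280 + 29,000 = 79,280 × g
N² = 79,280 / (20.9066 × 10⁻⁵) = 379,210,393
N ≈ √379,210,393 ≈ 19,473.3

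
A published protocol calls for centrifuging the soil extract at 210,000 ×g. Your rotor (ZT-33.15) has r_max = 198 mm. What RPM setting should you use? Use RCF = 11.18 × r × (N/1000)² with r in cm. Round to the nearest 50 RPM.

r = 198 mm = 19.8 cm
210,000 = 11.18 × 19.8 × (N/1000)²
(N/1000)² = 210,000 / 221.364 = 948.6637
N = 1000 × √948.6637 ≈ 30,800.4

N ≈ 30800 RPM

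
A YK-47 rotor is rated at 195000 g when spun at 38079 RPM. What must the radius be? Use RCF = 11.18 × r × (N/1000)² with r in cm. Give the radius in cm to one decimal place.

195000 = 11.18 × r × (38.079)²
r = 195000 / (11.18 × 1450.010241) = 195000 / 16211.11 ≈ 12.029 cm

12.0 cm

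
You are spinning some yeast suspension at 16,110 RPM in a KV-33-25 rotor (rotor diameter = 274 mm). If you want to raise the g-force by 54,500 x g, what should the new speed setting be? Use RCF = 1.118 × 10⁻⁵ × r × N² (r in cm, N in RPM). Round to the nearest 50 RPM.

r = 274 mm / 2 = 137 mm = 13.7 cm
Current RCF = 1.118 × 10⁻⁵ × 13.7 × (16110)² = 1.118 × 10⁻⁵ × 13.7 × 259,532,100 ≈ 39,751.5 × g
Target RCF = 39,751.5 + 54,500 = 94,251.5 × g
N² = 94,251.5 / (15.3166 × 10⁻⁵) = 615,355,235
N ≈ √615,355,235 ≈ 24,806.4

24800 RPM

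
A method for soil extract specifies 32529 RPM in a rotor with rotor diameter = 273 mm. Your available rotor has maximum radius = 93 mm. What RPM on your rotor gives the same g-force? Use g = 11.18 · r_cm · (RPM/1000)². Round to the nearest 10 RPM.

Original rotor: r = 273 mm / 2 = 136.5 mm = 13.65 cm
RCF_original = 11.18 × 13.65 × (32.529)² = 11.18 × 13.65 × 1,058.135841 ≈ 161,478.9 × g
Your rotor: r = 93 mm = 9.3 cm
161,478.9 = 11.18 × 9.3 × (N/1000)²
(N/1000)² = 161,478.9 / 103.974 = 1553.07
N = 1000 × √1553.07 ≈ 39,409.0

≈ 39410 RPM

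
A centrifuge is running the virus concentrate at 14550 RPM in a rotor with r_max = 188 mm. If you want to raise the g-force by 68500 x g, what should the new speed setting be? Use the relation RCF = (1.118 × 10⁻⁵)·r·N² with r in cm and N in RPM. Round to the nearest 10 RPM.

≈ 23190 RPM

r = 188 mm = 18.8 cm
Current RCF = 1.118 × 10⁻⁵ × 18.8 × (14550)² = 1.118 × 10⁻⁵ × 18.8 × 211,702,500 ≈ 44,496.5 × g
Target RCF = 44,496.5 + 68,500 = 112,996.5 × g
N² = 112,996.5 / (21.0184 × 10⁻⁵) = 537,607,525
N ≈ √537,607,525 ≈ 23,186.4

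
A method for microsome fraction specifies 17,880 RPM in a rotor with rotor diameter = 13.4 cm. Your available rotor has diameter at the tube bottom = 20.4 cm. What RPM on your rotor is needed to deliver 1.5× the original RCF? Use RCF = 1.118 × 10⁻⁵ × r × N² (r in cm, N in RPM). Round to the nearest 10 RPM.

≈ 17750 RPM

Original rotor: r = 13.4 / 2 = 6.7 cm
RCF = 1.118 × 10⁻⁵ × r × N²
RCF_original = 1.118 × 10⁻⁵ × 6.7 × (17880)² = 1.118 × 10⁻⁵ × 6.7 × 319,694,400 ≈ 23,947 × g
Target RCF = 1.5 × 23,947 ≈ 35,920.5 × g
Your rotor: r = 20.4 / 2 = 10.2 cm
35,920.5 = 1.118 × 10⁻⁵ × 10.2 × N²
N² = 35,920.5 / (11.4036 × 10⁻⁵) = 314,992,634
N ≈ √314,992,634 ≈ 17,748.0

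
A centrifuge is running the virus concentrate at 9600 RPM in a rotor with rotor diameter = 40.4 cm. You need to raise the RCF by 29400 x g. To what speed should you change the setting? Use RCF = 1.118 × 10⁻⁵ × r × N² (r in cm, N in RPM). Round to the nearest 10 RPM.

≈ 14910 RPM

r = 40.4 / 2 = 20.2 cm
Current RCF = 1.118 × 10⁻⁵ × 20.2 × (9600)² = 1.118 × 10⁻⁵ × 20.2 × 92,160,000 ≈ 20,813 × g
Target RCF = 20,813 + 29,400 = 50,213 × g
N² = 50,213 / (22.5836 × 10⁻⁵) = 222,342,762
N ≈ √222,342,762 ≈ 14,911.2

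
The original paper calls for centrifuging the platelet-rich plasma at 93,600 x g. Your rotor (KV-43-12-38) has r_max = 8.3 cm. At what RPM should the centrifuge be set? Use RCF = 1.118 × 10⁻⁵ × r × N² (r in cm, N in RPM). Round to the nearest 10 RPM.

RCF = 1.118 × 10⁻⁵ × r × N²
93,600 = 1.118 × 10⁻⁵ × 8.3 × N²
N² = 93,600 / (9.2794 × 10⁻⁵) = 1,008,685,906
N ≈ √1,008,685,906 ≈ 31,759.8

N ≈ 31760 RPM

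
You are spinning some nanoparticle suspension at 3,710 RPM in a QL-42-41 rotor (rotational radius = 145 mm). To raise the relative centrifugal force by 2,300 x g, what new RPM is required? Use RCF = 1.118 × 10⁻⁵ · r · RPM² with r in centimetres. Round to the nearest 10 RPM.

N₂ ≈ 5290 RPM

r = 145 mm = 14.5 cm
Current RCF = 1.118 × 10⁻⁵ × 14.5 × (3710)² = 1.118 × 10⁻⁵ × 14.5 × 13,764,100 ≈ 2,231.3 × g
Target RCF = 2,231.3 + 2,300 = 4,531.3 × g
N² = 4,531.3 / (16.211 × 10⁻⁵) = 27,952,008
N ≈ √27,952,008 ≈ 5,287.0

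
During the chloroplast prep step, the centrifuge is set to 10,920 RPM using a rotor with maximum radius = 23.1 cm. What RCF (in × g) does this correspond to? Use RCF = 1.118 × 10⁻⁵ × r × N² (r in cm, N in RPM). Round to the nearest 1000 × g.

RCF ≈ 31000 × g

RCF = 1.118 × 10⁻⁵ × 23.1 × (10920)² = 1.118 × 10⁻⁵ × 23.1 × 119,246,400 ≈ 30,796.3 × g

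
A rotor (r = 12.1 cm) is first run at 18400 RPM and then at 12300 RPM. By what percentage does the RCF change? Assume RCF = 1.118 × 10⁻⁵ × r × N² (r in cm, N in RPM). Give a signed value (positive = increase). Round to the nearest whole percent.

-55%

RCF ∝ N², so the ratio is (12300/18400)² = (0.668478)² = 0.4469.
Change = 0.4469 − 1 = -0.5531 → -55.3%.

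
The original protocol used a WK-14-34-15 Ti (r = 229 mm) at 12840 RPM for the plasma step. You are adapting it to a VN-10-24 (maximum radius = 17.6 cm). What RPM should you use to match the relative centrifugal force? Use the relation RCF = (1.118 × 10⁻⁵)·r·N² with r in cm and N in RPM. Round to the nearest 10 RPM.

14650 RPM

Original rotor: r = 229 mm = 22.9 cm
RCF_original = 1.118 × 10⁻⁵ × 22.9 × (12840)² = 1.118 × 10⁻⁵ × 22.9 × 164,865,600 ≈ 42,209.2 × g
42,209.2 = 1.118 × 10⁻⁵ × 17.6 × N²
N² = 42,209.2 / (19.6768 × 10⁻⁵) = 214,512,522
N ≈ √214,512,522 ≈ 14,646.2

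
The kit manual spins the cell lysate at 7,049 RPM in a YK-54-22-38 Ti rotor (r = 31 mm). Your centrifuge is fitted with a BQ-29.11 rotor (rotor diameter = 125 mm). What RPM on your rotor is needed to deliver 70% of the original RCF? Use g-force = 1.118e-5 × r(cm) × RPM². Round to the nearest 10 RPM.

Original rotor: r = 31 mm = 3.1 cm
RCF = 1.118 × 10⁻⁵ × r × N²
RCF_original = 1.118 × 10⁻⁵ × 3.1 × (7049)² = 1.118 × 10⁻⁵ × 3.1 × 49,688,401 ≈ 1,722.1 × g
Target RCF = 0.7 × 1,722.1 ≈ 1,205.5 × g
Your rotor: r = 125 mm / 2 = 62.5 mm = 6.25 cm
1,205.5 = 1.118 × 10⁻⁵ × 6.25 × N²
N² = 1,205.5 / (6.9875 × 10⁻⁵) = 17,252,236
N ≈ √17,252,236 ≈ 4,153.6

≈ 4150 RPM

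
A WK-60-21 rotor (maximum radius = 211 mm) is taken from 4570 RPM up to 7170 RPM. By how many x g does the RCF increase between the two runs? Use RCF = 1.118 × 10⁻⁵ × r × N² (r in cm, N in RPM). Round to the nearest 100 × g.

≈ 7200 x g

r = 211 mm = 21.1 cm
RCF₁ = 1.118 × 10⁻⁵ × 21.1 × (4570)² = 1.118 × 10⁻⁵ × 21.1 × 20,884,900 ≈ 4,926.7 × g
RCF₂ = 1.118 × 10⁻⁵ × 21.1 × (7170)² = 1.118 × 10⁻⁵ × 21.1 × 51,408,900 ≈ 12,127.3 × g
Increase = 12,127.3 − 4,926.7 = 7,200.6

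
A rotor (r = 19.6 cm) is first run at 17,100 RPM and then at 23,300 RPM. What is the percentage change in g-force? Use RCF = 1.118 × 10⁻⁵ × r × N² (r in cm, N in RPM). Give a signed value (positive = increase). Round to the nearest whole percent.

+86%

RCF ∝ N², so the ratio is (23300/17100)² = (1.362573)² = 1.8566.
Change = 1.8566 − 1 = +0.8566 → +85.7%.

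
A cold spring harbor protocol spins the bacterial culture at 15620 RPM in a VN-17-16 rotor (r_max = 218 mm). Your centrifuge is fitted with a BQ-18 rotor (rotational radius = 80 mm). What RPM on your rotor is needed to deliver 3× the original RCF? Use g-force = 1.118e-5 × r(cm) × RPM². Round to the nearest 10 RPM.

44660 RPM

Original rotor: r = 218 mm = 21.8 cm
RCF = 1.118 × 10⁻⁵ × r × N²
RCF_original = 1.118 × 10⁻⁵ × 21.8 × (15620)² = 1.118 × 10⁻⁵ × 21.8 × 243,984,400 ≈ 59,464.9 × g
Target RCF = 3 × 59,464.9 ≈ 178,394.7 × g
Your rotor: r = 80 mm = 8.0 cm
178,394.7 = 1.118 × 10⁻⁵ × 8 × N²
N² = 178,394.7 / (8.944 × 10⁻⁵) = 1,994,574,016
N ≈ √1,994,574,016 ≈ 44,660.7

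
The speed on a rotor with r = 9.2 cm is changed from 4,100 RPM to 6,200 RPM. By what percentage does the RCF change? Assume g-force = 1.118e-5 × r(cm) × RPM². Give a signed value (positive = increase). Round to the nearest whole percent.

RCF ∝ N², so the ratio is (6200/4100)² = (1.512195)² = 2.2867.
Change = 2.2867 − 1 = +1.2867 → +128.7%.

+129%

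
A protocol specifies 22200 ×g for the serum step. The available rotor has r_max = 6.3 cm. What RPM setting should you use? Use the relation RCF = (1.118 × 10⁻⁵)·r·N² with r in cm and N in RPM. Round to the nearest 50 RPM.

22,200 = 1.118 × 10⁻⁵ × 6.3 × N²
N² = 22,200 / (7.0434 × 10⁻⁵) = 315,188,687
N ≈ √315,188,687 ≈ 17,753.6

N ≈ 17750 RPM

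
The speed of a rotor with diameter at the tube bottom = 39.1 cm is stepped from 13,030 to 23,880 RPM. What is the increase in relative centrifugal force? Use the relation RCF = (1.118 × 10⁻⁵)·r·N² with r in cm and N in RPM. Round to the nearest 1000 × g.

≈ 88000 × g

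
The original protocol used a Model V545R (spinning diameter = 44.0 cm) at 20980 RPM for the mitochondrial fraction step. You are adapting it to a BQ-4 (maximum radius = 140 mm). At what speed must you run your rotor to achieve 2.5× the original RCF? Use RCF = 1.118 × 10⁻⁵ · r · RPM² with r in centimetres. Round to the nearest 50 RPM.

Original rotor: r = 44.0 / 2 = 22 cm
RCF = 1.118 × 10⁻⁵ × r × N²
RCF_original = 1.118 × 10⁻⁵ × 22 × (20980)² = 1.118 × 10⁻⁵ × 22 × 440,160,400 ≈ 108,261.9 × g
Target RCF = 2.5 × 108,261.9 ≈ 270,654.8 × g
Your rotor: r = 140 mm = 14.0 cm
270,654.8 = 1.118 × 10⁻⁵ × 14 × N²
N² = 270,654.8 / (15.652 × 10⁻⁵) = 1,729,202,658
N ≈ √1,729,202,658 ≈ 41,583.7

41600 RPM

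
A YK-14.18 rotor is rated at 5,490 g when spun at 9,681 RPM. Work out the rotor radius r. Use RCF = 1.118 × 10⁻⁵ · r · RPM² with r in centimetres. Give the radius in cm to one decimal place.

r ≈ 5.2 cm

RCF = 1.118 × 10⁻⁵ × r × N²
5490 = 1.118 × 10⁻⁵ × r × (9681)²
r = 5490 / (1.118 × 10⁻⁵ × 93,721,761) = 5490 / 1047.809 ≈ 5.240 cm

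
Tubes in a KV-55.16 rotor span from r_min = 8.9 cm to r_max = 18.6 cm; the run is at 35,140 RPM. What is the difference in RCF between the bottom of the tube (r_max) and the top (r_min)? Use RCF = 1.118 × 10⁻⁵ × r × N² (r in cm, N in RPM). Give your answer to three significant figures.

RCF_max = 1.118 × 10⁻⁵ × 18.6 × (35140)² = 1.118 × 10⁻⁵ × 18.6 × 1,234,819,600 ≈ 256,778.3 × g
RCF_min = 1.118 × 10⁻⁵ × 8.9 × (35140)² = 1.118 × 10⁻⁵ × 8.9 × 1,234,819,600 ≈ 122,867 × g
ΔRCF = 256,778.3 − 122,867 = 133,911.3

134000 × g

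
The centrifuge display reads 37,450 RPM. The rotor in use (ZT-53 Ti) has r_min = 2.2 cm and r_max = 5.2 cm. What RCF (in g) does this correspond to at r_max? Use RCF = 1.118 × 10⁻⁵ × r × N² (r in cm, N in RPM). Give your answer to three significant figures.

Use r_max = 5.2 cm.
RCF = 1.118 × 10⁻⁵ × r × N²
RCF = 1.118 × 10⁻⁵ × 5.2 × (37450)² = 1.118 × 10⁻⁵ × 5.2 × 1,402,502,500 ≈ 81,535.9 × g

≈ 81500 g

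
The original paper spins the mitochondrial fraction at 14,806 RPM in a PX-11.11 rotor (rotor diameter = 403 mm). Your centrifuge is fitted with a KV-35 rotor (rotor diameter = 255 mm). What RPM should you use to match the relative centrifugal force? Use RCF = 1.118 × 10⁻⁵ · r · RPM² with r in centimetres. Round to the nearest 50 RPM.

18600 RPM

Original rotor: r = 403 mm / 2 = 201.5 mm = 20.15 cm
RCF_original = 1.118 × 10⁻⁵ × 20.15 × (14806)² = 1.118 × 10⁻⁵ × 20.15 × 219,217,636 ≈ 49,384.7 × g
Your rotor: r = 255 mm / 2 = 127.5 mm = 12.75 cm
49,384.7 = 1.118 × 10⁻⁵ × 12.75 × N²
N² = 49,384.7 / (14.2545 × 10⁻⁵) = 346,449,893
N ≈ √346,449,893 ≈ 18,613.2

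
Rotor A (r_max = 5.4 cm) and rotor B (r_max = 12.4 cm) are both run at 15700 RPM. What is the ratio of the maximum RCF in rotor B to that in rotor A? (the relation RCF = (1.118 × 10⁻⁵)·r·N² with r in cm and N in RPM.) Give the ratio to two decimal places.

2.30

At fixed N, RCF ∝ r, so RCF_B/RCF_A = r_B/r_A = 12.4 / 5.4 = 2.2963.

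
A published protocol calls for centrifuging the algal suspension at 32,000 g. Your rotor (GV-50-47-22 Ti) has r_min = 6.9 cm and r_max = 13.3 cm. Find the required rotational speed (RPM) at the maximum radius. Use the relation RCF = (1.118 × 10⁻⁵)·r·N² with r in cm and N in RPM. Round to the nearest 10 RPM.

Use r_max = 13.3 cm.
32,000 = 1.118 × 10⁻⁵ × 13.3 × N²
N² = 32,000 / (14.8694 × 10⁻⁵) = 215,207,070
N ≈ √215,207,070 ≈ 14,669.9

≈ 14670 RPM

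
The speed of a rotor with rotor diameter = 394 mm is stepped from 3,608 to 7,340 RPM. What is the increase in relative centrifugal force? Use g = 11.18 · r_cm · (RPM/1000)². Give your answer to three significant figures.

r = 394 mm / 2 = 197 mm = 19.7 cm
RCF₁ = 11.18 × 19.7 × (3.608)² = 11.18 × 19.7 × 13.017664 ≈ 2,867.1 × g
RCF₂ = 11.18 × 19.7 × (7.34)² = 11.18 × 19.7 × 53.8756 ≈ 11,865.9 × g
Increase = 11,865.9 − 2,867.1 = 8,998.8

9000 x g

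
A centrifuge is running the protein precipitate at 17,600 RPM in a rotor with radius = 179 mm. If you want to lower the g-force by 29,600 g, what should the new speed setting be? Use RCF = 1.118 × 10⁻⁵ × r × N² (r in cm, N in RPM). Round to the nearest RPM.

r = 179 mm = 17.9 cm
Current RCF = 1.118 × 10⁻⁵ × 17.9 × (17600)² = 1.118 × 10⁻⁵ × 17.9 × 309,760,000 ≈ 61,989.8 × g
Target RCF = 61,989.8 − 29,600 = 32,389.8 × g
N² = 32,389.8 / (20.0122 × 10⁻⁵) = 161,850,271
N ≈ √161,850,271 ≈ 12,722.0

≈ 12722 RPM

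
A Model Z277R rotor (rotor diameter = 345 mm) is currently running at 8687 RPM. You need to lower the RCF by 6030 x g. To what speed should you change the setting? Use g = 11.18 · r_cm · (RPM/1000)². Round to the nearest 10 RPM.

r = 345 mm / 2 = 172.5 mm = 17.25 cm
Current RCF = 11.18 × 17.25 × (8.687)² = 11.18 × 17.25 × 75.463969 ≈ 14,553.6 × g
Target RCF = 14,553.6 − 6,030 = 8,523.6 × g
(N/1000)² = 8,523.6 / 192.855 = 44.19694
N = 1000 × √44.19694 ≈ 6,648.1

N₂ ≈ 6650 RPM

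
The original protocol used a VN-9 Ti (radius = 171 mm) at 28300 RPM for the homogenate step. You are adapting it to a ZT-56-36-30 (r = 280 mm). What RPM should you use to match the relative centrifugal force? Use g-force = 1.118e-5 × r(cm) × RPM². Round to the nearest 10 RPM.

Original rotor: r = 171 mm = 17.1 cm
RCF = 1.118 × 10⁻⁵ × r × N²
RCF_original = 1.118 × 10⁻⁵ × 17.1 × (28300)² = 1.118 × 10⁻⁵ × 17.1 × 800,890,000 ≈ 153,112.5 × g
Your rotor: r = 280 mm = 28.0 cm
153,112.5 = 1.118 × 10⁻⁵ × 28 × N²
N² = 153,112.5 / (31.304 × 10⁻⁵) = 489,114,810
N ≈ √489,114,810 ≈ 22,115.9

≈ 22120 RPM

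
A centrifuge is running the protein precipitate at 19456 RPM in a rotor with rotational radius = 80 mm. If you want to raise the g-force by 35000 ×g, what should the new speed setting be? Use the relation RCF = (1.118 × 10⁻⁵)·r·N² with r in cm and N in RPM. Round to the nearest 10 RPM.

27750 RPM

r = 80 mm = 8.0 cm
Current RCF = 1.118 × 10⁻⁵ × 8 × (19456)² = 1.118 × 10⁻⁵ × 8 × 378,535,936 ≈ 33,856.3 × g
Target RCF = 33,856.3 + 35,000 = 68,856.3 × g
N² = 68,856.3 / (8.944 × 10⁻⁵) = 769,860,242
N ≈ √769,860,242 ≈ 27,746.4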